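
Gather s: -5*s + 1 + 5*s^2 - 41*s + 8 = 5*s^2 - 46*s + 9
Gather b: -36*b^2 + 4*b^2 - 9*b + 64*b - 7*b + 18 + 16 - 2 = -32*b^2 + 48*b + 32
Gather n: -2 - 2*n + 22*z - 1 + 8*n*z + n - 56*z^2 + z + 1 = n*(8*z - 1) - 56*z^2 + 23*z - 2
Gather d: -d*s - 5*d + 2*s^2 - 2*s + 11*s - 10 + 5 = d*(-s - 5) + 2*s^2 + 9*s - 5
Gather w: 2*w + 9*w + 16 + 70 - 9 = 11*w + 77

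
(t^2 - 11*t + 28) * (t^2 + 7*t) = t^4 - 4*t^3 - 49*t^2 + 196*t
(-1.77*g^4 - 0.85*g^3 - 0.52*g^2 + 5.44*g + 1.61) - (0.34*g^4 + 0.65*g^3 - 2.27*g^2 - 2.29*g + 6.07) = -2.11*g^4 - 1.5*g^3 + 1.75*g^2 + 7.73*g - 4.46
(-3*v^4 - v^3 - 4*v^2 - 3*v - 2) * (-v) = 3*v^5 + v^4 + 4*v^3 + 3*v^2 + 2*v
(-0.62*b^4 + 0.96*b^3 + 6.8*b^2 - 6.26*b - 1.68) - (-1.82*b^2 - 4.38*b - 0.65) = -0.62*b^4 + 0.96*b^3 + 8.62*b^2 - 1.88*b - 1.03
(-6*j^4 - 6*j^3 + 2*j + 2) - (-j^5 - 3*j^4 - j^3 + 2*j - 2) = j^5 - 3*j^4 - 5*j^3 + 4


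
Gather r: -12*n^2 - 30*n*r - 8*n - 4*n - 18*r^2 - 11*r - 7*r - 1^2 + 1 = -12*n^2 - 12*n - 18*r^2 + r*(-30*n - 18)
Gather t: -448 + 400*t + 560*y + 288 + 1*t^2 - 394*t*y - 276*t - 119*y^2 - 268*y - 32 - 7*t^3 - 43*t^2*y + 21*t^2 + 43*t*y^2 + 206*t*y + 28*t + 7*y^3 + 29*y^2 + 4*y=-7*t^3 + t^2*(22 - 43*y) + t*(43*y^2 - 188*y + 152) + 7*y^3 - 90*y^2 + 296*y - 192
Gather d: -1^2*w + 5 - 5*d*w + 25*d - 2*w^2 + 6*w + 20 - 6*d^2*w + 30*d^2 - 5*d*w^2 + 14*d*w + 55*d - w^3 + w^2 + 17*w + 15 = d^2*(30 - 6*w) + d*(-5*w^2 + 9*w + 80) - w^3 - w^2 + 22*w + 40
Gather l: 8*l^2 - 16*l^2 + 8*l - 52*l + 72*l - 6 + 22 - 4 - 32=-8*l^2 + 28*l - 20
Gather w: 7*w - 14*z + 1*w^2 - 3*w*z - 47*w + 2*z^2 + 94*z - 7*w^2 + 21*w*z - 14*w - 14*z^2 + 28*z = -6*w^2 + w*(18*z - 54) - 12*z^2 + 108*z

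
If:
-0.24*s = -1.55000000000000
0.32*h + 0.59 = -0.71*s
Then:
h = -16.17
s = 6.46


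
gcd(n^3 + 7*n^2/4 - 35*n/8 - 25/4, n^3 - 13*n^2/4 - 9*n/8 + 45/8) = n + 5/4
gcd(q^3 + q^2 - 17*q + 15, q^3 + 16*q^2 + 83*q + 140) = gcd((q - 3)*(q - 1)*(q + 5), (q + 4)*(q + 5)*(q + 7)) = q + 5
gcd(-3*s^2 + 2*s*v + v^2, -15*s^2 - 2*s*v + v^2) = 3*s + v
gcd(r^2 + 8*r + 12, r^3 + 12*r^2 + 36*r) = r + 6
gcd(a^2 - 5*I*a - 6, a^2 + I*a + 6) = a - 2*I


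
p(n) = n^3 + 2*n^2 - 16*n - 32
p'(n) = 3*n^2 + 4*n - 16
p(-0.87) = -17.22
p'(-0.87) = -17.21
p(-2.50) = 4.88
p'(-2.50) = -7.25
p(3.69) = -13.56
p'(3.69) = 39.61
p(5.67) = 123.86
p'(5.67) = 103.13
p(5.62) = 118.75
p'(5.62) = 101.23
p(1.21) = -46.66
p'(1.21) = -6.77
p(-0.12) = -30.05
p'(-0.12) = -16.44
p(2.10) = -47.52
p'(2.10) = 5.63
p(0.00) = -32.00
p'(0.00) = -16.00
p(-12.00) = -1280.00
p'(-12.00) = 368.00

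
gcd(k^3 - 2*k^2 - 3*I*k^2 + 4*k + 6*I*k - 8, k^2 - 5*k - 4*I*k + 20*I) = k - 4*I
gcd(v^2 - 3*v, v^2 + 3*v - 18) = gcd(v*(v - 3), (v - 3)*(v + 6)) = v - 3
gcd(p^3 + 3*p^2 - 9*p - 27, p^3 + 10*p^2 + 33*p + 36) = p^2 + 6*p + 9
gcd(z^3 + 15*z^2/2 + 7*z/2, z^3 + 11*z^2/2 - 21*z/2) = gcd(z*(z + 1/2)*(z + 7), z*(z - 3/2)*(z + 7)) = z^2 + 7*z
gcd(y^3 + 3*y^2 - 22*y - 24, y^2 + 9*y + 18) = y + 6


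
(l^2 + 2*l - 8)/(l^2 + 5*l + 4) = (l - 2)/(l + 1)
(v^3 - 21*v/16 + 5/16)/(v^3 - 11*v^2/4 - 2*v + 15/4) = (v - 1/4)/(v - 3)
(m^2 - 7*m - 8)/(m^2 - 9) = (m^2 - 7*m - 8)/(m^2 - 9)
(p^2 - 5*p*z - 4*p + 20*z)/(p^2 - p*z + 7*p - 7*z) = (p^2 - 5*p*z - 4*p + 20*z)/(p^2 - p*z + 7*p - 7*z)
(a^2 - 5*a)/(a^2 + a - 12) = a*(a - 5)/(a^2 + a - 12)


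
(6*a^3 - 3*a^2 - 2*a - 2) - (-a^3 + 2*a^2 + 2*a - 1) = 7*a^3 - 5*a^2 - 4*a - 1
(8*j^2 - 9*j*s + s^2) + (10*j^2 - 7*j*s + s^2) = 18*j^2 - 16*j*s + 2*s^2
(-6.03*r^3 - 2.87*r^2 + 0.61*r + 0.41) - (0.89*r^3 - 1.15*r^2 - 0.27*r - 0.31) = -6.92*r^3 - 1.72*r^2 + 0.88*r + 0.72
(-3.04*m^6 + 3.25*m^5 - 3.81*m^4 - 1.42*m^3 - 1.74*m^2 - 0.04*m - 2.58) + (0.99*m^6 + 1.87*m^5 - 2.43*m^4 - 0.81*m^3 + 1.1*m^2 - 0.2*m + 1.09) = -2.05*m^6 + 5.12*m^5 - 6.24*m^4 - 2.23*m^3 - 0.64*m^2 - 0.24*m - 1.49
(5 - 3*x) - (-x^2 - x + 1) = x^2 - 2*x + 4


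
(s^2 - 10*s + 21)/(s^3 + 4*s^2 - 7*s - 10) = (s^2 - 10*s + 21)/(s^3 + 4*s^2 - 7*s - 10)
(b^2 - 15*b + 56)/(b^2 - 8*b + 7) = (b - 8)/(b - 1)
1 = 1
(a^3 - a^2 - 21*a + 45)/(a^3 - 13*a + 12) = (a^2 + 2*a - 15)/(a^2 + 3*a - 4)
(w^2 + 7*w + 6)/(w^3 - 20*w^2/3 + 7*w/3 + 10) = 3*(w + 6)/(3*w^2 - 23*w + 30)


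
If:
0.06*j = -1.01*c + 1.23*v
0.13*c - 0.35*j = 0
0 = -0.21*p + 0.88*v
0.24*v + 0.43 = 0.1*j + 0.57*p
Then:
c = 0.23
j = 0.09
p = 0.82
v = 0.20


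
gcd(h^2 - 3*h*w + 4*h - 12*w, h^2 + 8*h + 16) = h + 4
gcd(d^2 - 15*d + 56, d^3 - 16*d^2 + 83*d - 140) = d - 7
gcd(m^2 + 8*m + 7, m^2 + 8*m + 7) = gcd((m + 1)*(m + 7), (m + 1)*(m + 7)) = m^2 + 8*m + 7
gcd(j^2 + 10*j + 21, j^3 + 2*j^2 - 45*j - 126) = j + 3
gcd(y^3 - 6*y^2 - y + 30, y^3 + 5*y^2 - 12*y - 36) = y^2 - y - 6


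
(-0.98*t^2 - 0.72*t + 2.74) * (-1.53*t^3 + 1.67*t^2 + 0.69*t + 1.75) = 1.4994*t^5 - 0.535*t^4 - 6.0708*t^3 + 2.364*t^2 + 0.6306*t + 4.795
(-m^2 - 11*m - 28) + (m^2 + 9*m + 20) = -2*m - 8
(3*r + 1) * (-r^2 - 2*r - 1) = -3*r^3 - 7*r^2 - 5*r - 1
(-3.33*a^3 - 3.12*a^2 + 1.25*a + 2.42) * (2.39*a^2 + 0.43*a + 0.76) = -7.9587*a^5 - 8.8887*a^4 - 0.8849*a^3 + 3.9501*a^2 + 1.9906*a + 1.8392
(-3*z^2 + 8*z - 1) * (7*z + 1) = -21*z^3 + 53*z^2 + z - 1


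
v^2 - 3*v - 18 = (v - 6)*(v + 3)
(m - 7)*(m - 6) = m^2 - 13*m + 42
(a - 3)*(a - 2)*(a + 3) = a^3 - 2*a^2 - 9*a + 18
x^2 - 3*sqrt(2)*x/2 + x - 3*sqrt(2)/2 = (x + 1)*(x - 3*sqrt(2)/2)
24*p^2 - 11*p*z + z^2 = (-8*p + z)*(-3*p + z)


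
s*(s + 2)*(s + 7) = s^3 + 9*s^2 + 14*s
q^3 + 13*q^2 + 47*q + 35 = (q + 1)*(q + 5)*(q + 7)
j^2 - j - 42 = (j - 7)*(j + 6)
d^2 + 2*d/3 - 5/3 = (d - 1)*(d + 5/3)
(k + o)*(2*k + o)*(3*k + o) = 6*k^3 + 11*k^2*o + 6*k*o^2 + o^3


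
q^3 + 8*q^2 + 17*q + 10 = (q + 1)*(q + 2)*(q + 5)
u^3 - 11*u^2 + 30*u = u*(u - 6)*(u - 5)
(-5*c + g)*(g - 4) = -5*c*g + 20*c + g^2 - 4*g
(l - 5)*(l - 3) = l^2 - 8*l + 15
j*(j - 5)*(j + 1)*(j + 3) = j^4 - j^3 - 17*j^2 - 15*j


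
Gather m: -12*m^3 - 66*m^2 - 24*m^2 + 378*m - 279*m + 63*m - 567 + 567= -12*m^3 - 90*m^2 + 162*m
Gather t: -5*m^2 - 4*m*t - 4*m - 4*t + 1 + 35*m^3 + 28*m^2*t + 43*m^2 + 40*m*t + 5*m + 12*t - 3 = 35*m^3 + 38*m^2 + m + t*(28*m^2 + 36*m + 8) - 2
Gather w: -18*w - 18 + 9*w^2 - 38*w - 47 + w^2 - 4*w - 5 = 10*w^2 - 60*w - 70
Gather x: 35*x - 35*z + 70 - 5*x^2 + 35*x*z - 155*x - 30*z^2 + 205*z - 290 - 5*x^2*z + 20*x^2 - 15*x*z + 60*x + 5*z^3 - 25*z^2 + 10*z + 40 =x^2*(15 - 5*z) + x*(20*z - 60) + 5*z^3 - 55*z^2 + 180*z - 180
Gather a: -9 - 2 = -11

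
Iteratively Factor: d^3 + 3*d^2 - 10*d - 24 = (d + 2)*(d^2 + d - 12) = (d + 2)*(d + 4)*(d - 3)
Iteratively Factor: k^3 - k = (k - 1)*(k^2 + k) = k*(k - 1)*(k + 1)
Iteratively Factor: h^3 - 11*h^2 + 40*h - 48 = (h - 4)*(h^2 - 7*h + 12) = (h - 4)*(h - 3)*(h - 4)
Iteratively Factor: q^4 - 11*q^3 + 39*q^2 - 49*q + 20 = (q - 4)*(q^3 - 7*q^2 + 11*q - 5) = (q - 4)*(q - 1)*(q^2 - 6*q + 5) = (q - 4)*(q - 1)^2*(q - 5)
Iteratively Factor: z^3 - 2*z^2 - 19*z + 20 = (z - 5)*(z^2 + 3*z - 4) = (z - 5)*(z - 1)*(z + 4)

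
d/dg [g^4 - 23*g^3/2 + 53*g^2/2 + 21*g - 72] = 4*g^3 - 69*g^2/2 + 53*g + 21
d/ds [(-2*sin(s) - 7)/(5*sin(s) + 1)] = 33*cos(s)/(5*sin(s) + 1)^2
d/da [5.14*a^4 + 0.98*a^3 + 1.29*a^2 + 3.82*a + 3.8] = 20.56*a^3 + 2.94*a^2 + 2.58*a + 3.82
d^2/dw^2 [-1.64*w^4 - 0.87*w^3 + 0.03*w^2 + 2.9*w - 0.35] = -19.68*w^2 - 5.22*w + 0.06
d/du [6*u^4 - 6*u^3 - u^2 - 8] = 2*u*(12*u^2 - 9*u - 1)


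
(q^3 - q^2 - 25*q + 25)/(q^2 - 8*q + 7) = (q^2 - 25)/(q - 7)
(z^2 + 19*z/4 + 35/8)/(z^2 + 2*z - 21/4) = (4*z + 5)/(2*(2*z - 3))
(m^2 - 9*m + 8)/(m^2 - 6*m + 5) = (m - 8)/(m - 5)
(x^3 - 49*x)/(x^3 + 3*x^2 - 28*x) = (x - 7)/(x - 4)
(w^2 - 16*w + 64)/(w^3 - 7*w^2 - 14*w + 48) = (w - 8)/(w^2 + w - 6)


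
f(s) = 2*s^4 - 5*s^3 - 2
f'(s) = 8*s^3 - 15*s^2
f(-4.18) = 973.74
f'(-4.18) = -846.36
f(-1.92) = 60.57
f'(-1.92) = -111.92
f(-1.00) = 5.00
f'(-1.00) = -23.00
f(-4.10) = 907.76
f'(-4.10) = -803.52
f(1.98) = -10.07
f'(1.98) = 3.29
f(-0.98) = 4.55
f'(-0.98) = -21.94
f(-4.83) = 1649.87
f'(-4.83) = -1251.36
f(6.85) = 2794.35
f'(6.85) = 1867.52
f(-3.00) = 295.00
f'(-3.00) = -351.00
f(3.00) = 25.00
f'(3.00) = 81.00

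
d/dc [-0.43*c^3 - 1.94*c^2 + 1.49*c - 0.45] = -1.29*c^2 - 3.88*c + 1.49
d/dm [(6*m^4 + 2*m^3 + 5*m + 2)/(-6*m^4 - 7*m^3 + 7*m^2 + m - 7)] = (-30*m^6 + 84*m^5 + 122*m^4 - 46*m^3 - 35*m^2 - 28*m - 37)/(36*m^8 + 84*m^7 - 35*m^6 - 110*m^5 + 119*m^4 + 112*m^3 - 97*m^2 - 14*m + 49)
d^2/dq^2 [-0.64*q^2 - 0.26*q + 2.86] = -1.28000000000000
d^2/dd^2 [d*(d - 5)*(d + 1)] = 6*d - 8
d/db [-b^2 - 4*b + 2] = -2*b - 4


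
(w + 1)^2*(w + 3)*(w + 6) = w^4 + 11*w^3 + 37*w^2 + 45*w + 18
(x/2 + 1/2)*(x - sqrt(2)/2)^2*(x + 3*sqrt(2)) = x^4/2 + x^3/2 + sqrt(2)*x^3 - 11*x^2/4 + sqrt(2)*x^2 - 11*x/4 + 3*sqrt(2)*x/4 + 3*sqrt(2)/4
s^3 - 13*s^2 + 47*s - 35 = (s - 7)*(s - 5)*(s - 1)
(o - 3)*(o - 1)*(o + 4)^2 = o^4 + 4*o^3 - 13*o^2 - 40*o + 48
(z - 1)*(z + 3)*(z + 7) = z^3 + 9*z^2 + 11*z - 21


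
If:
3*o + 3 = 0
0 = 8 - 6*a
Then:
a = 4/3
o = -1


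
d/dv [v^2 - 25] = 2*v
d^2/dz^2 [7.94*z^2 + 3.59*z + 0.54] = 15.8800000000000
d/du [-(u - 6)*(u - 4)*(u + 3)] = -3*u^2 + 14*u + 6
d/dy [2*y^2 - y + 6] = 4*y - 1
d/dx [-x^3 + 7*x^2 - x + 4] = -3*x^2 + 14*x - 1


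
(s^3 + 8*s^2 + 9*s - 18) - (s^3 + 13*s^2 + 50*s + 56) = -5*s^2 - 41*s - 74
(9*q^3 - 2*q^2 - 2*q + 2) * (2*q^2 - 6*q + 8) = 18*q^5 - 58*q^4 + 80*q^3 - 28*q + 16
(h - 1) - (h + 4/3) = -7/3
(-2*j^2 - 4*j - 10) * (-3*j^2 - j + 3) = 6*j^4 + 14*j^3 + 28*j^2 - 2*j - 30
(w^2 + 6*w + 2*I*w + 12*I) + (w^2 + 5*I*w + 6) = 2*w^2 + 6*w + 7*I*w + 6 + 12*I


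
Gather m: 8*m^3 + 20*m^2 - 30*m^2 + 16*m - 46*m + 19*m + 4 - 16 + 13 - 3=8*m^3 - 10*m^2 - 11*m - 2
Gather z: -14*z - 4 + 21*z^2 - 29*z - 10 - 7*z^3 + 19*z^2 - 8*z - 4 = -7*z^3 + 40*z^2 - 51*z - 18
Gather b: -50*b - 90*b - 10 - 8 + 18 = -140*b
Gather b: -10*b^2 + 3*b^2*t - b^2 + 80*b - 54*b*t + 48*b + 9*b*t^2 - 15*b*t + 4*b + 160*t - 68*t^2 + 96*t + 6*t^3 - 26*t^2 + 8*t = b^2*(3*t - 11) + b*(9*t^2 - 69*t + 132) + 6*t^3 - 94*t^2 + 264*t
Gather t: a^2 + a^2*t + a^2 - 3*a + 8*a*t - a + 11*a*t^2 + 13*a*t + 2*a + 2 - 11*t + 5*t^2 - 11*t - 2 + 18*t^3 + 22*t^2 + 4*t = 2*a^2 - 2*a + 18*t^3 + t^2*(11*a + 27) + t*(a^2 + 21*a - 18)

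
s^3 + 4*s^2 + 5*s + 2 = (s + 1)^2*(s + 2)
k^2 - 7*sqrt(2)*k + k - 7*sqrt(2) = (k + 1)*(k - 7*sqrt(2))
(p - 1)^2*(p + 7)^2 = p^4 + 12*p^3 + 22*p^2 - 84*p + 49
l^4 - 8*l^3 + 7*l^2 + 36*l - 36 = (l - 6)*(l - 3)*(l - 1)*(l + 2)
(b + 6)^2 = b^2 + 12*b + 36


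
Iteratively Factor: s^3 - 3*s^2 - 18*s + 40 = (s - 2)*(s^2 - s - 20) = (s - 5)*(s - 2)*(s + 4)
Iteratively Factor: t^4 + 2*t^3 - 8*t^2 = (t)*(t^3 + 2*t^2 - 8*t) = t*(t - 2)*(t^2 + 4*t) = t*(t - 2)*(t + 4)*(t)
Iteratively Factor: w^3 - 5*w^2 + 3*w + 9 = (w - 3)*(w^2 - 2*w - 3) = (w - 3)*(w + 1)*(w - 3)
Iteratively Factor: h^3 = (h)*(h^2) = h^2*(h)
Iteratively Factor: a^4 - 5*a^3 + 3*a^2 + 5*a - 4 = (a - 1)*(a^3 - 4*a^2 - a + 4) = (a - 1)^2*(a^2 - 3*a - 4) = (a - 4)*(a - 1)^2*(a + 1)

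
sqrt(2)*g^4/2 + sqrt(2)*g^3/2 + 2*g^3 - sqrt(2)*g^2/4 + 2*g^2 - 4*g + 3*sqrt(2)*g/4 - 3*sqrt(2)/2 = (g - 1)*(g + 2)*(g + 3*sqrt(2)/2)*(sqrt(2)*g/2 + 1/2)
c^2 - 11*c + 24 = (c - 8)*(c - 3)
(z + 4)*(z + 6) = z^2 + 10*z + 24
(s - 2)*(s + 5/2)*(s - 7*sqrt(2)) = s^3 - 7*sqrt(2)*s^2 + s^2/2 - 5*s - 7*sqrt(2)*s/2 + 35*sqrt(2)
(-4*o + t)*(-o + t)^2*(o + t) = -4*o^4 + 5*o^3*t + 3*o^2*t^2 - 5*o*t^3 + t^4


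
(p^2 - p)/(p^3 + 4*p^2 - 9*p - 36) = p*(p - 1)/(p^3 + 4*p^2 - 9*p - 36)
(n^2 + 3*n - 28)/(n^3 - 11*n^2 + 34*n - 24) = (n + 7)/(n^2 - 7*n + 6)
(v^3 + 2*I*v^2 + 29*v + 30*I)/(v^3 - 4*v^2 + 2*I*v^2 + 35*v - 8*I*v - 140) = (v^2 + 7*I*v - 6)/(v^2 + v*(-4 + 7*I) - 28*I)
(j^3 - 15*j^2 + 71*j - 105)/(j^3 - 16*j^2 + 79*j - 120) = (j - 7)/(j - 8)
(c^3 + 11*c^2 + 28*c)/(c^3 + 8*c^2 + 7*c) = (c + 4)/(c + 1)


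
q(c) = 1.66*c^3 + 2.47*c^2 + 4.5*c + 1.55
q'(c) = 4.98*c^2 + 4.94*c + 4.5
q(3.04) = 84.69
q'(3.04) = 65.54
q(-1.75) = -7.66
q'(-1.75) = 11.11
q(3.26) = 99.98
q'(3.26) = 73.53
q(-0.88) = -1.63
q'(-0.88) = 4.01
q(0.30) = 3.17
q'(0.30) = 6.43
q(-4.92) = -158.50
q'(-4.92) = 100.74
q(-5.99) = -293.55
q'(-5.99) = 153.59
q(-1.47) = -5.00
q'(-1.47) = 8.00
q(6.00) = 476.03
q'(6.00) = 213.42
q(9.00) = 1452.26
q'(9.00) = 452.34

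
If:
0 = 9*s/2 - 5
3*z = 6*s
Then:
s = 10/9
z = 20/9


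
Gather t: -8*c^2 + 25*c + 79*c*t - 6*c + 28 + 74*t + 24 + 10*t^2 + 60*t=-8*c^2 + 19*c + 10*t^2 + t*(79*c + 134) + 52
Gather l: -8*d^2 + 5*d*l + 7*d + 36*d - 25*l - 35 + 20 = -8*d^2 + 43*d + l*(5*d - 25) - 15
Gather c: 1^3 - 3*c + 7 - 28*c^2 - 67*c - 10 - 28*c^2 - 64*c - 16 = -56*c^2 - 134*c - 18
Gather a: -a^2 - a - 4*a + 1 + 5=-a^2 - 5*a + 6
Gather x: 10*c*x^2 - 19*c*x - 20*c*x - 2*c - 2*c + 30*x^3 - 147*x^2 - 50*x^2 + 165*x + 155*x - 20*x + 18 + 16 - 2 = -4*c + 30*x^3 + x^2*(10*c - 197) + x*(300 - 39*c) + 32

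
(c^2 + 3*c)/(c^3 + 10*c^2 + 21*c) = 1/(c + 7)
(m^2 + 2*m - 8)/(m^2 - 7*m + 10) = (m + 4)/(m - 5)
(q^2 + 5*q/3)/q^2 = (q + 5/3)/q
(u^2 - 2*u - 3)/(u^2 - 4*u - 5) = (u - 3)/(u - 5)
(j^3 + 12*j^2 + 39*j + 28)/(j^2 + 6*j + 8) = (j^2 + 8*j + 7)/(j + 2)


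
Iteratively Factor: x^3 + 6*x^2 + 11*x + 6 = (x + 2)*(x^2 + 4*x + 3) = (x + 2)*(x + 3)*(x + 1)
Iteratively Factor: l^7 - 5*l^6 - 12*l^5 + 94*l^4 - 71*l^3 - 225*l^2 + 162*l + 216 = (l + 1)*(l^6 - 6*l^5 - 6*l^4 + 100*l^3 - 171*l^2 - 54*l + 216) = (l + 1)^2*(l^5 - 7*l^4 + l^3 + 99*l^2 - 270*l + 216) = (l - 2)*(l + 1)^2*(l^4 - 5*l^3 - 9*l^2 + 81*l - 108) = (l - 3)*(l - 2)*(l + 1)^2*(l^3 - 2*l^2 - 15*l + 36) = (l - 3)^2*(l - 2)*(l + 1)^2*(l^2 + l - 12) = (l - 3)^3*(l - 2)*(l + 1)^2*(l + 4)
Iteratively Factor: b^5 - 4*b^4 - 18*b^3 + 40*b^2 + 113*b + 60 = (b - 4)*(b^4 - 18*b^2 - 32*b - 15) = (b - 4)*(b + 3)*(b^3 - 3*b^2 - 9*b - 5) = (b - 5)*(b - 4)*(b + 3)*(b^2 + 2*b + 1) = (b - 5)*(b - 4)*(b + 1)*(b + 3)*(b + 1)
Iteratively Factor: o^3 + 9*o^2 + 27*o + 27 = (o + 3)*(o^2 + 6*o + 9) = (o + 3)^2*(o + 3)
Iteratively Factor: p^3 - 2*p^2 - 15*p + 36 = (p + 4)*(p^2 - 6*p + 9) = (p - 3)*(p + 4)*(p - 3)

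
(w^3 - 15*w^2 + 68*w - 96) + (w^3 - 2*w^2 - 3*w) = 2*w^3 - 17*w^2 + 65*w - 96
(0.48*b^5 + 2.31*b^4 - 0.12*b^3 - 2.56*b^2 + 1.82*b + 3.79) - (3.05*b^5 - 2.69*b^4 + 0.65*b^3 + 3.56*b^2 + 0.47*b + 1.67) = -2.57*b^5 + 5.0*b^4 - 0.77*b^3 - 6.12*b^2 + 1.35*b + 2.12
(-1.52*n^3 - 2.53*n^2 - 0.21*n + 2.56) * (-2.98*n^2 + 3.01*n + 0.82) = 4.5296*n^5 + 2.9642*n^4 - 8.2359*n^3 - 10.3355*n^2 + 7.5334*n + 2.0992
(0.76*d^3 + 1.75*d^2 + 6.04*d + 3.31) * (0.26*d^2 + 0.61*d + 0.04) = 0.1976*d^5 + 0.9186*d^4 + 2.6683*d^3 + 4.615*d^2 + 2.2607*d + 0.1324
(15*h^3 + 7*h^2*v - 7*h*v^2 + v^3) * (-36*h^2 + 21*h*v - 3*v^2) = -540*h^5 + 63*h^4*v + 354*h^3*v^2 - 204*h^2*v^3 + 42*h*v^4 - 3*v^5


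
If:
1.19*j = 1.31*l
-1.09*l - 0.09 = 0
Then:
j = -0.09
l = -0.08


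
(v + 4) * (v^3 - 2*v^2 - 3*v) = v^4 + 2*v^3 - 11*v^2 - 12*v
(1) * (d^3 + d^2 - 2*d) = d^3 + d^2 - 2*d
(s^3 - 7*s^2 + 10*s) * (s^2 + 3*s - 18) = s^5 - 4*s^4 - 29*s^3 + 156*s^2 - 180*s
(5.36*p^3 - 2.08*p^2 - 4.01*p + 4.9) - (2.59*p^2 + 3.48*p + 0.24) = 5.36*p^3 - 4.67*p^2 - 7.49*p + 4.66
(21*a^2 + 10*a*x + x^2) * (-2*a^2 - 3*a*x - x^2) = -42*a^4 - 83*a^3*x - 53*a^2*x^2 - 13*a*x^3 - x^4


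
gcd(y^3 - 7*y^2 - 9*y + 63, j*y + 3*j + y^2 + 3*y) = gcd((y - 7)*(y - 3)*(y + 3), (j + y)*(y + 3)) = y + 3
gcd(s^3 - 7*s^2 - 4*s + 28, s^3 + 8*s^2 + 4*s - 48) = s - 2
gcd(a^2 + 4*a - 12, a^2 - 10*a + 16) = a - 2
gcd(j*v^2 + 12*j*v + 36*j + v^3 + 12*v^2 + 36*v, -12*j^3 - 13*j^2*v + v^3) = j + v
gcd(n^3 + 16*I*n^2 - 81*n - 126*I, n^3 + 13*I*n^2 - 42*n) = n^2 + 13*I*n - 42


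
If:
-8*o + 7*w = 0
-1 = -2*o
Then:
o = 1/2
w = 4/7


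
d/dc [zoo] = 0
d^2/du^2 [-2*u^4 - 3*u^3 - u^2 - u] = -24*u^2 - 18*u - 2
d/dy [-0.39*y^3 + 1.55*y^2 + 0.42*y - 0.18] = -1.17*y^2 + 3.1*y + 0.42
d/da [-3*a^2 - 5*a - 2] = -6*a - 5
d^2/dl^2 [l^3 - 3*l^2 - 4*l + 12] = 6*l - 6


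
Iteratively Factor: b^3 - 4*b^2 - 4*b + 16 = (b - 4)*(b^2 - 4) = (b - 4)*(b + 2)*(b - 2)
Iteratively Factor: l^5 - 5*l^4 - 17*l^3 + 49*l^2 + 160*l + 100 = (l - 5)*(l^4 - 17*l^2 - 36*l - 20) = (l - 5)^2*(l^3 + 5*l^2 + 8*l + 4) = (l - 5)^2*(l + 2)*(l^2 + 3*l + 2) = (l - 5)^2*(l + 2)^2*(l + 1)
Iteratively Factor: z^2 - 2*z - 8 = (z + 2)*(z - 4)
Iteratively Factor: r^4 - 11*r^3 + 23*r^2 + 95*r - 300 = (r - 4)*(r^3 - 7*r^2 - 5*r + 75) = (r - 5)*(r - 4)*(r^2 - 2*r - 15) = (r - 5)*(r - 4)*(r + 3)*(r - 5)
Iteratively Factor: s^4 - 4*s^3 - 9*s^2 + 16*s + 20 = (s + 2)*(s^3 - 6*s^2 + 3*s + 10) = (s - 2)*(s + 2)*(s^2 - 4*s - 5) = (s - 5)*(s - 2)*(s + 2)*(s + 1)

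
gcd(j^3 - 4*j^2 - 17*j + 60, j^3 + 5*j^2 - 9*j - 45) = j - 3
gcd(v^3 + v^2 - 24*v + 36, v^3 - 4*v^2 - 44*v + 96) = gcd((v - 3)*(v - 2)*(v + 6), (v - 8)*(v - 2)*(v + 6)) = v^2 + 4*v - 12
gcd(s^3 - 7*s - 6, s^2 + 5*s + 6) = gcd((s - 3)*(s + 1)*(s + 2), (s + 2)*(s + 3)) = s + 2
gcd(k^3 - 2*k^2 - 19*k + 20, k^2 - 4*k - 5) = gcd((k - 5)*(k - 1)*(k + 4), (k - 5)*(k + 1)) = k - 5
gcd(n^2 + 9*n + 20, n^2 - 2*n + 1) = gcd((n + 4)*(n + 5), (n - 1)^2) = 1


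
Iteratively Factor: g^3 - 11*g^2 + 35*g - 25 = (g - 1)*(g^2 - 10*g + 25) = (g - 5)*(g - 1)*(g - 5)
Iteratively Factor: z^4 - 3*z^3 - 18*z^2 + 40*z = (z)*(z^3 - 3*z^2 - 18*z + 40) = z*(z - 5)*(z^2 + 2*z - 8) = z*(z - 5)*(z + 4)*(z - 2)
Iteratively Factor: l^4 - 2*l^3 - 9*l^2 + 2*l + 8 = (l - 4)*(l^3 + 2*l^2 - l - 2) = (l - 4)*(l + 2)*(l^2 - 1) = (l - 4)*(l - 1)*(l + 2)*(l + 1)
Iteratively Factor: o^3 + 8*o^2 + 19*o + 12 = (o + 4)*(o^2 + 4*o + 3) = (o + 1)*(o + 4)*(o + 3)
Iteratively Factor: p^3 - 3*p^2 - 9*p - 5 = (p - 5)*(p^2 + 2*p + 1) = (p - 5)*(p + 1)*(p + 1)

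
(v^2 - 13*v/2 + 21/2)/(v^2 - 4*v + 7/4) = 2*(v - 3)/(2*v - 1)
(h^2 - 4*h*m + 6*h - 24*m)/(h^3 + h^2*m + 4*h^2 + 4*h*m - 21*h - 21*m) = (h^2 - 4*h*m + 6*h - 24*m)/(h^3 + h^2*m + 4*h^2 + 4*h*m - 21*h - 21*m)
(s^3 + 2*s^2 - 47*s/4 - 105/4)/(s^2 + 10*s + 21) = (s^2 - s - 35/4)/(s + 7)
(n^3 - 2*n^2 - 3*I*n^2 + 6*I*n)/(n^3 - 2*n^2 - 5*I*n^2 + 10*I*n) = (n - 3*I)/(n - 5*I)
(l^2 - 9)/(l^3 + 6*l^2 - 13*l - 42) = (l + 3)/(l^2 + 9*l + 14)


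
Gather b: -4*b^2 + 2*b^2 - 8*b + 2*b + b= -2*b^2 - 5*b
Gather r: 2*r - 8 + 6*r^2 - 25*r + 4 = 6*r^2 - 23*r - 4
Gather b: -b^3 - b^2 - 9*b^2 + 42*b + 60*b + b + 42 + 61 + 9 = -b^3 - 10*b^2 + 103*b + 112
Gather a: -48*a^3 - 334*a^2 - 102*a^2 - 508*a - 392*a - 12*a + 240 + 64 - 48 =-48*a^3 - 436*a^2 - 912*a + 256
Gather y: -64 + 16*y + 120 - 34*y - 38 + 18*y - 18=0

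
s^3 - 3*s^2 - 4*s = s*(s - 4)*(s + 1)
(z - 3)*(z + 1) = z^2 - 2*z - 3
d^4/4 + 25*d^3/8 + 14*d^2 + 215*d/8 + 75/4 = (d/4 + 1/2)*(d + 5/2)*(d + 3)*(d + 5)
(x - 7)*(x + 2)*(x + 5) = x^3 - 39*x - 70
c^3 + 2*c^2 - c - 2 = (c - 1)*(c + 1)*(c + 2)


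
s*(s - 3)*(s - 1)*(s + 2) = s^4 - 2*s^3 - 5*s^2 + 6*s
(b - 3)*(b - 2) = b^2 - 5*b + 6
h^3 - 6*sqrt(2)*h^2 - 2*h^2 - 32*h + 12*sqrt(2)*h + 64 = (h - 2)*(h - 8*sqrt(2))*(h + 2*sqrt(2))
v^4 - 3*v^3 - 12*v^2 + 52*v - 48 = (v - 3)*(v - 2)^2*(v + 4)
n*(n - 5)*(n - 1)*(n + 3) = n^4 - 3*n^3 - 13*n^2 + 15*n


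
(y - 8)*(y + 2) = y^2 - 6*y - 16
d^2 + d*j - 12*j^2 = (d - 3*j)*(d + 4*j)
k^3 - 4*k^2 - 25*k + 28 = (k - 7)*(k - 1)*(k + 4)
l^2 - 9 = (l - 3)*(l + 3)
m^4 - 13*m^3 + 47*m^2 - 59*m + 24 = (m - 8)*(m - 3)*(m - 1)^2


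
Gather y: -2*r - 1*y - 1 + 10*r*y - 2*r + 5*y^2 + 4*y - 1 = -4*r + 5*y^2 + y*(10*r + 3) - 2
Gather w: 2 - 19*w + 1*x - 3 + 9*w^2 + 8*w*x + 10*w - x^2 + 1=9*w^2 + w*(8*x - 9) - x^2 + x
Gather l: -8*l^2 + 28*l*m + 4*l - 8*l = -8*l^2 + l*(28*m - 4)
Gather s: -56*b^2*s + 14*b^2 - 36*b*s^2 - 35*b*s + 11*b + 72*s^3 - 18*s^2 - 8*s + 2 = 14*b^2 + 11*b + 72*s^3 + s^2*(-36*b - 18) + s*(-56*b^2 - 35*b - 8) + 2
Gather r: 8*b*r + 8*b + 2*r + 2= 8*b + r*(8*b + 2) + 2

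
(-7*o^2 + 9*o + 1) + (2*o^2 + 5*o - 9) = -5*o^2 + 14*o - 8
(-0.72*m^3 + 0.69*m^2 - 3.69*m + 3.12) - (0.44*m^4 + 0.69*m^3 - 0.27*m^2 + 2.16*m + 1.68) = -0.44*m^4 - 1.41*m^3 + 0.96*m^2 - 5.85*m + 1.44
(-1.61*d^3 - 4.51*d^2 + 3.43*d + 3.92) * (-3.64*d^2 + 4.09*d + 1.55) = 5.8604*d^5 + 9.8315*d^4 - 33.4266*d^3 - 7.2306*d^2 + 21.3493*d + 6.076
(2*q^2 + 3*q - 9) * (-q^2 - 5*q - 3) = -2*q^4 - 13*q^3 - 12*q^2 + 36*q + 27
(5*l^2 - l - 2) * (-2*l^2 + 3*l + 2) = -10*l^4 + 17*l^3 + 11*l^2 - 8*l - 4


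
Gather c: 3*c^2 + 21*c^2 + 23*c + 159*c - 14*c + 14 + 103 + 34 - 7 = 24*c^2 + 168*c + 144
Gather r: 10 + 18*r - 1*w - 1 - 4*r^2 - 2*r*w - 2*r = -4*r^2 + r*(16 - 2*w) - w + 9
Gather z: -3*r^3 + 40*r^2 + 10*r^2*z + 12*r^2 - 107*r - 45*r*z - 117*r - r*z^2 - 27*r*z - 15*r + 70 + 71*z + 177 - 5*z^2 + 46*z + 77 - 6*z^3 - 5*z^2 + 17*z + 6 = -3*r^3 + 52*r^2 - 239*r - 6*z^3 + z^2*(-r - 10) + z*(10*r^2 - 72*r + 134) + 330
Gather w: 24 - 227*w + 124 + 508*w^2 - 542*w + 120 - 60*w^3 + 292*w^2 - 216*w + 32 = -60*w^3 + 800*w^2 - 985*w + 300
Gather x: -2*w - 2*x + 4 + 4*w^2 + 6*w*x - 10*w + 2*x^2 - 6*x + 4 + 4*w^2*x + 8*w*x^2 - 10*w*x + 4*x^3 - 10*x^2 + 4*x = 4*w^2 - 12*w + 4*x^3 + x^2*(8*w - 8) + x*(4*w^2 - 4*w - 4) + 8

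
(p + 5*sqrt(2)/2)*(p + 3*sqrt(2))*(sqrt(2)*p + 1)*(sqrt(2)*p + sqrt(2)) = 2*p^4 + 2*p^3 + 12*sqrt(2)*p^3 + 12*sqrt(2)*p^2 + 41*p^2 + 15*sqrt(2)*p + 41*p + 15*sqrt(2)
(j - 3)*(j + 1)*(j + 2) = j^3 - 7*j - 6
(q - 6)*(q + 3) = q^2 - 3*q - 18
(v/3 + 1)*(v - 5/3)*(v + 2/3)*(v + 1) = v^4/3 + v^3 - 19*v^2/27 - 67*v/27 - 10/9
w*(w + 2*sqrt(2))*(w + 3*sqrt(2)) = w^3 + 5*sqrt(2)*w^2 + 12*w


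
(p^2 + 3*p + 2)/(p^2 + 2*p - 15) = (p^2 + 3*p + 2)/(p^2 + 2*p - 15)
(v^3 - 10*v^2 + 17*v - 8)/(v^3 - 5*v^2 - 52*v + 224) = (v^2 - 2*v + 1)/(v^2 + 3*v - 28)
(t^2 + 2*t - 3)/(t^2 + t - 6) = (t - 1)/(t - 2)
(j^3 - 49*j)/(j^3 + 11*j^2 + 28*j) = (j - 7)/(j + 4)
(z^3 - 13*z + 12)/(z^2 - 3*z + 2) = (z^2 + z - 12)/(z - 2)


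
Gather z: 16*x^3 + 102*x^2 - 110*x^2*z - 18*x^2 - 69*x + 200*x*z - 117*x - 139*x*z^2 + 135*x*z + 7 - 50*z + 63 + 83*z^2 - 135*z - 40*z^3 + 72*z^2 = 16*x^3 + 84*x^2 - 186*x - 40*z^3 + z^2*(155 - 139*x) + z*(-110*x^2 + 335*x - 185) + 70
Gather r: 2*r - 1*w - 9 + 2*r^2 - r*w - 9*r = 2*r^2 + r*(-w - 7) - w - 9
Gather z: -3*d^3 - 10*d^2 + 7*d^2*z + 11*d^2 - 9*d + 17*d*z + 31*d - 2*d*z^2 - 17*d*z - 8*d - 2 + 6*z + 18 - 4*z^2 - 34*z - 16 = -3*d^3 + d^2 + 14*d + z^2*(-2*d - 4) + z*(7*d^2 - 28)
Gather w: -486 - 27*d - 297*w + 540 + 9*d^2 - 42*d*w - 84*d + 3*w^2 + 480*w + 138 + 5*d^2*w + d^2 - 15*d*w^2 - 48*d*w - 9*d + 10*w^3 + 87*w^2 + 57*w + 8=10*d^2 - 120*d + 10*w^3 + w^2*(90 - 15*d) + w*(5*d^2 - 90*d + 240) + 200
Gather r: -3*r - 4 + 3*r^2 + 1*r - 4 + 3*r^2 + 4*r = 6*r^2 + 2*r - 8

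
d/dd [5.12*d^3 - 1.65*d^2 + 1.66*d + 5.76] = 15.36*d^2 - 3.3*d + 1.66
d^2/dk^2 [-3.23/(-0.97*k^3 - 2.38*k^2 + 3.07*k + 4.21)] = (-(18.7986*k + 15.3748)*(0.97*k^3 + 2.38*k^2 - 3.07*k - 4.21) + 3.23*(2.91*k^2 + 4.76*k - 3.07)*(5.82*k^2 + 9.52*k - 6.14))/(0.97*k^3 + 2.38*k^2 - 3.07*k - 4.21)^3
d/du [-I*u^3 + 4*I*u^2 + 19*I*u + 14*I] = I*(-3*u^2 + 8*u + 19)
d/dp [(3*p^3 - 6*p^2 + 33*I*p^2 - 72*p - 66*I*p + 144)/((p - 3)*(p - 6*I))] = (3*p^4 + p^3*(-18 - 36*I) + p^2*(288 + 165*I) + p*(-1476 - 216*I) + 1620 - 432*I)/(p^4 + p^3*(-6 - 12*I) + p^2*(-27 + 72*I) + p*(216 - 108*I) - 324)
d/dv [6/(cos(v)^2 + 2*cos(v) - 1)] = 12*(cos(v) + 1)*sin(v)/(-sin(v)^2 + 2*cos(v))^2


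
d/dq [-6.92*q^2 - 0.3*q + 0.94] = -13.84*q - 0.3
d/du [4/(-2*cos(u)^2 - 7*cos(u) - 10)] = -4*(4*cos(u) + 7)*sin(u)/(7*cos(u) + cos(2*u) + 11)^2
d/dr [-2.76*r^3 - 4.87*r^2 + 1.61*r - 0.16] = -8.28*r^2 - 9.74*r + 1.61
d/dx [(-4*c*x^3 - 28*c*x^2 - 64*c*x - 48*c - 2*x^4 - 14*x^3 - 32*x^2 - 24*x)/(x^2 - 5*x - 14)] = 4*(-c*x^2 + 14*c*x + 41*c - x^3 + 8*x^2 + 35*x + 21)/(x^2 - 14*x + 49)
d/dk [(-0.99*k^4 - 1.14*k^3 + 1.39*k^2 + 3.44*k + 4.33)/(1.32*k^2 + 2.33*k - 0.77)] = (-2.6136*k^5 - 8.4249*k^4 - 2.2632*k^3 + 1.3313*k^2 - 13.5718*k - 12.7377)/(1.7424*k^4 + 6.1512*k^3 + 3.3961*k^2 - 3.5882*k + 0.5929)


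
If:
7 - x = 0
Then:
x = 7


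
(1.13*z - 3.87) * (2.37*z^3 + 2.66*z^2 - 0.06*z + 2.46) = 2.6781*z^4 - 6.1661*z^3 - 10.362*z^2 + 3.012*z - 9.5202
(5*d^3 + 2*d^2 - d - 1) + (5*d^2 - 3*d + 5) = 5*d^3 + 7*d^2 - 4*d + 4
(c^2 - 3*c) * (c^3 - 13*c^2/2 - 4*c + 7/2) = c^5 - 19*c^4/2 + 31*c^3/2 + 31*c^2/2 - 21*c/2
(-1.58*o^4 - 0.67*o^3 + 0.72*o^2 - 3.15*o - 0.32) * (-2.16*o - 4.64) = 3.4128*o^5 + 8.7784*o^4 + 1.5536*o^3 + 3.4632*o^2 + 15.3072*o + 1.4848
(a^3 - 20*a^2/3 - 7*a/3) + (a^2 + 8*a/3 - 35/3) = a^3 - 17*a^2/3 + a/3 - 35/3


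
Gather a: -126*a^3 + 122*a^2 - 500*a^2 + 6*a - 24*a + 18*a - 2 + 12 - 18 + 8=-126*a^3 - 378*a^2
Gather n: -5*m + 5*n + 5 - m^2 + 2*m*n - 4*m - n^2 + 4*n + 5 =-m^2 - 9*m - n^2 + n*(2*m + 9) + 10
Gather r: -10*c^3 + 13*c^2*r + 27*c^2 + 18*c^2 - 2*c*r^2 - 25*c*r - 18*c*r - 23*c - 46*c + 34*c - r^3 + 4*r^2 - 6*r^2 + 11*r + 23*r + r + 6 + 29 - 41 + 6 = -10*c^3 + 45*c^2 - 35*c - r^3 + r^2*(-2*c - 2) + r*(13*c^2 - 43*c + 35)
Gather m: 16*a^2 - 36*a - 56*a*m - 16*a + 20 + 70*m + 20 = 16*a^2 - 52*a + m*(70 - 56*a) + 40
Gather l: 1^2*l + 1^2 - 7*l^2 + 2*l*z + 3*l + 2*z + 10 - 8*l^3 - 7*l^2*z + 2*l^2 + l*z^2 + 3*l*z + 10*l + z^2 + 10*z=-8*l^3 + l^2*(-7*z - 5) + l*(z^2 + 5*z + 14) + z^2 + 12*z + 11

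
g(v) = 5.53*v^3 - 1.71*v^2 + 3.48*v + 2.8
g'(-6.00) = 621.24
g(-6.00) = -1274.12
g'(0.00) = 3.48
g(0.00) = 2.80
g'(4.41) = 311.04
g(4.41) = 459.18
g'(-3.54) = 223.49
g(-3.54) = -276.27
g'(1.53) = 37.08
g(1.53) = 23.93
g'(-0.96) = 22.05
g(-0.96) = -7.01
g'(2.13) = 71.46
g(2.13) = 55.89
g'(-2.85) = 147.98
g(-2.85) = -149.02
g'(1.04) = 17.87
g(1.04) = 10.79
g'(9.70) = 1531.26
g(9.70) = 4922.74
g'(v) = 16.59*v^2 - 3.42*v + 3.48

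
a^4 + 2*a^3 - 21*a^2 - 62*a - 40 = (a - 5)*(a + 1)*(a + 2)*(a + 4)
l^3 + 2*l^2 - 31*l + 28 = (l - 4)*(l - 1)*(l + 7)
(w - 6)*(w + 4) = w^2 - 2*w - 24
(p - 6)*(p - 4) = p^2 - 10*p + 24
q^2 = q^2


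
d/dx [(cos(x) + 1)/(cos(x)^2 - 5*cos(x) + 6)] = (cos(x)^2 + 2*cos(x) - 11)*sin(x)/(cos(x)^2 - 5*cos(x) + 6)^2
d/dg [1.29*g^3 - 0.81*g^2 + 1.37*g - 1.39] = 3.87*g^2 - 1.62*g + 1.37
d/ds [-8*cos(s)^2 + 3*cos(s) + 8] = (16*cos(s) - 3)*sin(s)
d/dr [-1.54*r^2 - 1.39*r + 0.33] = -3.08*r - 1.39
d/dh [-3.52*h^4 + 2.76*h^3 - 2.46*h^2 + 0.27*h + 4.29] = -14.08*h^3 + 8.28*h^2 - 4.92*h + 0.27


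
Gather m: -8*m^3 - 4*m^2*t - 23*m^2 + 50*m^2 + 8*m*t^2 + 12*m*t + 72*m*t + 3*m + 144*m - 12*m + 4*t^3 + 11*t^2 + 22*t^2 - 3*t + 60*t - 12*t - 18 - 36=-8*m^3 + m^2*(27 - 4*t) + m*(8*t^2 + 84*t + 135) + 4*t^3 + 33*t^2 + 45*t - 54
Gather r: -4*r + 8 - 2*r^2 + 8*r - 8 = -2*r^2 + 4*r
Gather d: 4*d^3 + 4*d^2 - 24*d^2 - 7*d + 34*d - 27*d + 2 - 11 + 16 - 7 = 4*d^3 - 20*d^2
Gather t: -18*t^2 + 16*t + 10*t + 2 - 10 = -18*t^2 + 26*t - 8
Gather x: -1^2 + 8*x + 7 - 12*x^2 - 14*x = -12*x^2 - 6*x + 6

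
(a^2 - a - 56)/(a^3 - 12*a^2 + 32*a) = (a + 7)/(a*(a - 4))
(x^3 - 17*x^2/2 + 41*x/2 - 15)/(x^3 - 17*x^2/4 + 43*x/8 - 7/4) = 4*(2*x^2 - 13*x + 15)/(8*x^2 - 18*x + 7)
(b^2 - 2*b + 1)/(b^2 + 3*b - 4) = (b - 1)/(b + 4)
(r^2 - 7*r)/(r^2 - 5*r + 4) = r*(r - 7)/(r^2 - 5*r + 4)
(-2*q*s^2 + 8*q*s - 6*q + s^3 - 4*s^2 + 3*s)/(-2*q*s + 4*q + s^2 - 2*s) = (s^2 - 4*s + 3)/(s - 2)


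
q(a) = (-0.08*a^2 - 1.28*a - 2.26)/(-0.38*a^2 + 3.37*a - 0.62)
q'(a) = (-0.16*a - 1.28)/(-0.38*a^2 + 3.37*a - 0.62) + (0.76*a - 3.37)*(-0.08*a^2 - 1.28*a - 2.26)/(-0.38*a^2 + 3.37*a - 0.62)^2 = (-0.756*a^2 - 1.6184*a + 8.4098)/(0.1444*a^4 - 2.5612*a^3 + 11.8281*a^2 - 4.1788*a + 0.3844)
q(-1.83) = 0.02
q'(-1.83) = 0.14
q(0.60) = -2.42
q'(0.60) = 4.48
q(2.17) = -1.10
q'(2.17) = 0.06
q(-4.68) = -0.08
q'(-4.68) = -0.00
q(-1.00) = 0.24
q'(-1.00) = 0.49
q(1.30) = -1.30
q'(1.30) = 0.52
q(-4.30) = -0.08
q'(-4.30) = 0.00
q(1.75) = -1.15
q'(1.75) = 0.19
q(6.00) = -2.17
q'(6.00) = -0.81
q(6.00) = -2.17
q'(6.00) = -0.81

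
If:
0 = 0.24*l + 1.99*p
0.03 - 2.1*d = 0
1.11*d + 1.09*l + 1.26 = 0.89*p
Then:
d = 0.01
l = -1.07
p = 0.13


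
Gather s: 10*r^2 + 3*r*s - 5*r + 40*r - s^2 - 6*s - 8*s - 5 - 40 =10*r^2 + 35*r - s^2 + s*(3*r - 14) - 45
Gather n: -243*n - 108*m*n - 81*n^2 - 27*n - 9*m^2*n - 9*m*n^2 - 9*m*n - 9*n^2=n^2*(-9*m - 90) + n*(-9*m^2 - 117*m - 270)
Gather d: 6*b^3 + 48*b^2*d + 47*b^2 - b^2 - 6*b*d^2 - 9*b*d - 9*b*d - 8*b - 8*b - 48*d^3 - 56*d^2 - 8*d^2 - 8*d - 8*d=6*b^3 + 46*b^2 - 16*b - 48*d^3 + d^2*(-6*b - 64) + d*(48*b^2 - 18*b - 16)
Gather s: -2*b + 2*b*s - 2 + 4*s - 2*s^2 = -2*b - 2*s^2 + s*(2*b + 4) - 2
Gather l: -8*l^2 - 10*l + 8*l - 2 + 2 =-8*l^2 - 2*l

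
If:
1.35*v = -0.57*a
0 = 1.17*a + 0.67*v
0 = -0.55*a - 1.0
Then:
No Solution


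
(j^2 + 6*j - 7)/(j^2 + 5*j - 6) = (j + 7)/(j + 6)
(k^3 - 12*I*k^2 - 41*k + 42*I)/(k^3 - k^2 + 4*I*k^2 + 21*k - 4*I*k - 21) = (k^2 - 9*I*k - 14)/(k^2 + k*(-1 + 7*I) - 7*I)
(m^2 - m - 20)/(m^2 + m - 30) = (m + 4)/(m + 6)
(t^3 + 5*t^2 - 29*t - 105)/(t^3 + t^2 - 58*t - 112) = (t^2 - 2*t - 15)/(t^2 - 6*t - 16)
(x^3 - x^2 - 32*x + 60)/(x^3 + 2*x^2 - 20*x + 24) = (x - 5)/(x - 2)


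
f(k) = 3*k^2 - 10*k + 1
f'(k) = 6*k - 10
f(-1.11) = 15.80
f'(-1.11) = -16.66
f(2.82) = -3.34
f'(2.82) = 6.92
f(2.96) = -2.32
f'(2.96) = 7.76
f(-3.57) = 74.93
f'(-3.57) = -31.42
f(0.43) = -2.75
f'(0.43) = -7.42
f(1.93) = -7.13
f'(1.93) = 1.58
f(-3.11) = 61.12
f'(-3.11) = -28.66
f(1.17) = -6.59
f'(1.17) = -2.98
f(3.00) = -2.00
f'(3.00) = 8.00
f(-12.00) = 553.00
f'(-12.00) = -82.00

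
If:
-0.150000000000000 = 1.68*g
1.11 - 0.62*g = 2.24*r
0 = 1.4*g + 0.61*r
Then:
No Solution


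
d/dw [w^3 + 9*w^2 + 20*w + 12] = 3*w^2 + 18*w + 20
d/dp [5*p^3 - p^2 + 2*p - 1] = 15*p^2 - 2*p + 2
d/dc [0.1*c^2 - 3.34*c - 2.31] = 0.2*c - 3.34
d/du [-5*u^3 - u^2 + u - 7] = -15*u^2 - 2*u + 1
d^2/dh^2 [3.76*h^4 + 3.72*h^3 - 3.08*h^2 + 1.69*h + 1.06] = 45.12*h^2 + 22.32*h - 6.16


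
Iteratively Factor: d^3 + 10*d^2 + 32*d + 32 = (d + 2)*(d^2 + 8*d + 16) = (d + 2)*(d + 4)*(d + 4)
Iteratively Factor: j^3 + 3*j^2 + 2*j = (j + 2)*(j^2 + j) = j*(j + 2)*(j + 1)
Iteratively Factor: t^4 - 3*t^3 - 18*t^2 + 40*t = (t)*(t^3 - 3*t^2 - 18*t + 40) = t*(t + 4)*(t^2 - 7*t + 10) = t*(t - 2)*(t + 4)*(t - 5)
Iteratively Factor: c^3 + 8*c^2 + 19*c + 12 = (c + 1)*(c^2 + 7*c + 12) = (c + 1)*(c + 4)*(c + 3)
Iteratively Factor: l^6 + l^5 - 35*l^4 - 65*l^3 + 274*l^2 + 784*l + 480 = (l + 4)*(l^5 - 3*l^4 - 23*l^3 + 27*l^2 + 166*l + 120) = (l - 5)*(l + 4)*(l^4 + 2*l^3 - 13*l^2 - 38*l - 24) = (l - 5)*(l - 4)*(l + 4)*(l^3 + 6*l^2 + 11*l + 6) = (l - 5)*(l - 4)*(l + 1)*(l + 4)*(l^2 + 5*l + 6) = (l - 5)*(l - 4)*(l + 1)*(l + 2)*(l + 4)*(l + 3)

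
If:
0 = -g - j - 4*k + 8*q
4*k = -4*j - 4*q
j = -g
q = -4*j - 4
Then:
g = 12/11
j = -12/11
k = 8/11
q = 4/11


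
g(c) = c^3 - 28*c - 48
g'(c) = 3*c^2 - 28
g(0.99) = -74.75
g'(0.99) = -25.06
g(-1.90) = -1.66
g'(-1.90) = -17.17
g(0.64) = -65.66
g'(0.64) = -26.77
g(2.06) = -96.94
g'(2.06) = -15.27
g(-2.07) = 1.09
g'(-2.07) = -15.15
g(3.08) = -105.02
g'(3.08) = 0.46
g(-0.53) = -33.31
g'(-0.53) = -27.16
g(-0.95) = -22.26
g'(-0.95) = -25.29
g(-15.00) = -3003.00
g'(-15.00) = 647.00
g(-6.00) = -96.00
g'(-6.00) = 80.00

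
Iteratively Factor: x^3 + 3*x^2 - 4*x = (x + 4)*(x^2 - x) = (x - 1)*(x + 4)*(x)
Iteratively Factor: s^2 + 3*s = (s)*(s + 3)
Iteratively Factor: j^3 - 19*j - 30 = (j + 3)*(j^2 - 3*j - 10) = (j - 5)*(j + 3)*(j + 2)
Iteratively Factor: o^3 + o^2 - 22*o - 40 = (o - 5)*(o^2 + 6*o + 8) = (o - 5)*(o + 4)*(o + 2)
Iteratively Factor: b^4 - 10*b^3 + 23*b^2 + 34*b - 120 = (b - 5)*(b^3 - 5*b^2 - 2*b + 24) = (b - 5)*(b - 3)*(b^2 - 2*b - 8) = (b - 5)*(b - 3)*(b + 2)*(b - 4)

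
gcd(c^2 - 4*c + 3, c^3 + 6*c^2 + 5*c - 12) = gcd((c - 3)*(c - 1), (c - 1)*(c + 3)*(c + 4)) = c - 1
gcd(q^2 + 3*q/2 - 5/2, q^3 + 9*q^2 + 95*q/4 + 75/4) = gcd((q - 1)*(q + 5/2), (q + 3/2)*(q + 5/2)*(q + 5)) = q + 5/2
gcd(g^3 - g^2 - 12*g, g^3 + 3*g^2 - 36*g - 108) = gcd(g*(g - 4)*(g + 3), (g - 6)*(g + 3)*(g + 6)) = g + 3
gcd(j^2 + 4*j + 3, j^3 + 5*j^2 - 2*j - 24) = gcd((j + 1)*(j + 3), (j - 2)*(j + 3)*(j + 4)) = j + 3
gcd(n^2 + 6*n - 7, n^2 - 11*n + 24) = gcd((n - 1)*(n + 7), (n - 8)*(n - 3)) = 1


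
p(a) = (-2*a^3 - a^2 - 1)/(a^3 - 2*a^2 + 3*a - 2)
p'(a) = (-6*a^2 - 2*a)/(a^3 - 2*a^2 + 3*a - 2) + (-3*a^2 + 4*a - 3)*(-2*a^3 - a^2 - 1)/(a^3 - 2*a^2 + 3*a - 2)^2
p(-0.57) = 0.21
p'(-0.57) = 0.47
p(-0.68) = 0.16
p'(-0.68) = 0.48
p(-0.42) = 0.28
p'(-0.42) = 0.45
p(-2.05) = -0.48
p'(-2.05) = 0.39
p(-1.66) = -0.32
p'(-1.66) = 0.44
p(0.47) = 1.54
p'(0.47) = 5.40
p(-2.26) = -0.56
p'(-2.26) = 0.36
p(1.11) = -21.28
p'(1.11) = 164.51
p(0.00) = 0.50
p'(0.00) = 0.75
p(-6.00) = -1.28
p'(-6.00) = 0.10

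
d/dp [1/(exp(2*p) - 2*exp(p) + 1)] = 2*(1 - exp(p))*exp(p)/(exp(2*p) - 2*exp(p) + 1)^2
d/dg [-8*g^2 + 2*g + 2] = 2 - 16*g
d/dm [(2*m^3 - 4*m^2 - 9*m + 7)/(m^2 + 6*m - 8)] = (2*m^4 + 24*m^3 - 63*m^2 + 50*m + 30)/(m^4 + 12*m^3 + 20*m^2 - 96*m + 64)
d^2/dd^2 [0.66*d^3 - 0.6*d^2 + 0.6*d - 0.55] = 3.96*d - 1.2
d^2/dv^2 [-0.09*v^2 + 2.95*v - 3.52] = -0.180000000000000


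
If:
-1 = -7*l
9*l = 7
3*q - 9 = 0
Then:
No Solution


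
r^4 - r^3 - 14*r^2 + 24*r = r*(r - 3)*(r - 2)*(r + 4)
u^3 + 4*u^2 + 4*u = u*(u + 2)^2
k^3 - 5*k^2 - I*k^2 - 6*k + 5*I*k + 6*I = (k - 6)*(k + 1)*(k - I)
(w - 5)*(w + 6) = w^2 + w - 30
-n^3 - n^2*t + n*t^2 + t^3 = (-n + t)*(n + t)^2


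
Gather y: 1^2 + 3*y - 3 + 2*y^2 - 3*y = 2*y^2 - 2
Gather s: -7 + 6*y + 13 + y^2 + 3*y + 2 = y^2 + 9*y + 8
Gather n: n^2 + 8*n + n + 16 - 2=n^2 + 9*n + 14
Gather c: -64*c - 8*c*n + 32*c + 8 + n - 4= c*(-8*n - 32) + n + 4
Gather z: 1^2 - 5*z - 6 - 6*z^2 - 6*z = -6*z^2 - 11*z - 5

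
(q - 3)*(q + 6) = q^2 + 3*q - 18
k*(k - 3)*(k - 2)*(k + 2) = k^4 - 3*k^3 - 4*k^2 + 12*k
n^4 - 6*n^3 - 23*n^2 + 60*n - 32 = (n - 8)*(n - 1)^2*(n + 4)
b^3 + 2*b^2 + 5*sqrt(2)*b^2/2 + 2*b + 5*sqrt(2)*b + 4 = (b + 2)*(b + sqrt(2)/2)*(b + 2*sqrt(2))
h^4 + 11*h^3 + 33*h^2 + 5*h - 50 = (h - 1)*(h + 2)*(h + 5)^2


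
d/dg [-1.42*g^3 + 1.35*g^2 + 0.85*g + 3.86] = -4.26*g^2 + 2.7*g + 0.85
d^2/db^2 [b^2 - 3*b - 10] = 2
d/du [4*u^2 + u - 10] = 8*u + 1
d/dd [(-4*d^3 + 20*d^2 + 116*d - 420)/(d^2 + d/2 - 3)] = 8*(-2*d^4 - 2*d^3 - 35*d^2 + 360*d - 69)/(4*d^4 + 4*d^3 - 23*d^2 - 12*d + 36)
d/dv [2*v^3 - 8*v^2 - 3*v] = 6*v^2 - 16*v - 3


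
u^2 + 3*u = u*(u + 3)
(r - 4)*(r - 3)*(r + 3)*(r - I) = r^4 - 4*r^3 - I*r^3 - 9*r^2 + 4*I*r^2 + 36*r + 9*I*r - 36*I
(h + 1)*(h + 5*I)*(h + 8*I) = h^3 + h^2 + 13*I*h^2 - 40*h + 13*I*h - 40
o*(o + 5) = o^2 + 5*o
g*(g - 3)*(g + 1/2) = g^3 - 5*g^2/2 - 3*g/2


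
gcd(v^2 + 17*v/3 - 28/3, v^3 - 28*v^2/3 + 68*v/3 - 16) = v - 4/3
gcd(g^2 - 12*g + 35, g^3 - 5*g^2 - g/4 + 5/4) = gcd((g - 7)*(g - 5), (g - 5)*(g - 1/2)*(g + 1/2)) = g - 5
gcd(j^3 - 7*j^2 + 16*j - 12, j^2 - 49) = 1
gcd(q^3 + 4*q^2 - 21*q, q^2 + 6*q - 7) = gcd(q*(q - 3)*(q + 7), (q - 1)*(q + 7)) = q + 7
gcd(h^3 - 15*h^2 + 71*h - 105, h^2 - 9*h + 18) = h - 3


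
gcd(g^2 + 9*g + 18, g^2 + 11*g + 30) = g + 6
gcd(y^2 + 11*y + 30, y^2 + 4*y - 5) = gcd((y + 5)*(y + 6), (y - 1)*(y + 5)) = y + 5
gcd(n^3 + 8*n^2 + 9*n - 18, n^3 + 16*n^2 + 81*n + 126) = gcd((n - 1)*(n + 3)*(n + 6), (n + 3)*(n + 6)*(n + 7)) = n^2 + 9*n + 18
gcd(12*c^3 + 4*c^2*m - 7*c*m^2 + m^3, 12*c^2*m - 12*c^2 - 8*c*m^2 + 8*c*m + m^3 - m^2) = 12*c^2 - 8*c*m + m^2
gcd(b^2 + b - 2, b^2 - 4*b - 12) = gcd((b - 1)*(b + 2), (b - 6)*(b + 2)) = b + 2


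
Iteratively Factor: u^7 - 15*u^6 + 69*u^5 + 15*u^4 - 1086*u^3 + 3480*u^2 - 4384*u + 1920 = (u - 5)*(u^6 - 10*u^5 + 19*u^4 + 110*u^3 - 536*u^2 + 800*u - 384) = (u - 5)*(u - 4)*(u^5 - 6*u^4 - 5*u^3 + 90*u^2 - 176*u + 96) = (u - 5)*(u - 4)*(u - 1)*(u^4 - 5*u^3 - 10*u^2 + 80*u - 96) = (u - 5)*(u - 4)*(u - 1)*(u + 4)*(u^3 - 9*u^2 + 26*u - 24) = (u - 5)*(u - 4)*(u - 2)*(u - 1)*(u + 4)*(u^2 - 7*u + 12) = (u - 5)*(u - 4)*(u - 3)*(u - 2)*(u - 1)*(u + 4)*(u - 4)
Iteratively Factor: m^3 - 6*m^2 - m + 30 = (m - 3)*(m^2 - 3*m - 10) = (m - 5)*(m - 3)*(m + 2)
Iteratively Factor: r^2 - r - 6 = (r - 3)*(r + 2)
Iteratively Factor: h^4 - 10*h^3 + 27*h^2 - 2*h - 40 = (h - 5)*(h^3 - 5*h^2 + 2*h + 8) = (h - 5)*(h - 2)*(h^2 - 3*h - 4) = (h - 5)*(h - 4)*(h - 2)*(h + 1)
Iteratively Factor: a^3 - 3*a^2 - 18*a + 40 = (a - 5)*(a^2 + 2*a - 8) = (a - 5)*(a + 4)*(a - 2)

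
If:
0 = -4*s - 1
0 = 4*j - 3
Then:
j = 3/4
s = -1/4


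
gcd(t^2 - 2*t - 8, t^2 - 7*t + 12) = t - 4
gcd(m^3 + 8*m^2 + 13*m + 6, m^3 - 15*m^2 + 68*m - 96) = 1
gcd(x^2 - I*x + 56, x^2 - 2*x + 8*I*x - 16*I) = 1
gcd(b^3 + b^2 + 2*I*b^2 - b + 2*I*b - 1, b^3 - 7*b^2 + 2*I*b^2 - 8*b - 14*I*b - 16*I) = b + 1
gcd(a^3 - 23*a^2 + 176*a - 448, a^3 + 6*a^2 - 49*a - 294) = a - 7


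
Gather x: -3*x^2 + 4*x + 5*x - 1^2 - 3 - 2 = -3*x^2 + 9*x - 6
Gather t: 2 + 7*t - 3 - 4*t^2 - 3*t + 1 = -4*t^2 + 4*t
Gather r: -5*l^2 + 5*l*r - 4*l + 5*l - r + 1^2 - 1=-5*l^2 + l + r*(5*l - 1)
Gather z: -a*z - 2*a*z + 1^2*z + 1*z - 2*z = -3*a*z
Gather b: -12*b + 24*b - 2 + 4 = 12*b + 2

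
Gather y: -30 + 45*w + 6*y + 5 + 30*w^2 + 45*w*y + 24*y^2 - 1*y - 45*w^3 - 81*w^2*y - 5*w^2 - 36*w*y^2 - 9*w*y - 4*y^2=-45*w^3 + 25*w^2 + 45*w + y^2*(20 - 36*w) + y*(-81*w^2 + 36*w + 5) - 25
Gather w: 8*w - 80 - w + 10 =7*w - 70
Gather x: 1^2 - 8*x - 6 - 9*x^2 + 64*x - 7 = -9*x^2 + 56*x - 12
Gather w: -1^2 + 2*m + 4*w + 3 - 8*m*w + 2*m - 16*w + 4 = 4*m + w*(-8*m - 12) + 6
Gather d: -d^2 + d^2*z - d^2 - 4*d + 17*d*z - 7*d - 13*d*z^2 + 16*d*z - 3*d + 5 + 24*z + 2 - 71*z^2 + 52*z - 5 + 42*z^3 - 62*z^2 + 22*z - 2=d^2*(z - 2) + d*(-13*z^2 + 33*z - 14) + 42*z^3 - 133*z^2 + 98*z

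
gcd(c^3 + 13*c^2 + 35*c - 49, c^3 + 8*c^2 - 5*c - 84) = c + 7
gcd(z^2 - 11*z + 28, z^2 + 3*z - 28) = z - 4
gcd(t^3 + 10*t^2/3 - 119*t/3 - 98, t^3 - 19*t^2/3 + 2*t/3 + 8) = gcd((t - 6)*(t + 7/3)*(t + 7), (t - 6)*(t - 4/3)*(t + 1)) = t - 6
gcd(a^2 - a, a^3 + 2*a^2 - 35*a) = a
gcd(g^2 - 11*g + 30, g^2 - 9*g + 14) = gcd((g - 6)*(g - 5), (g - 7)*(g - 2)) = 1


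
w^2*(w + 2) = w^3 + 2*w^2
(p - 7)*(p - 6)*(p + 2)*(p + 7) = p^4 - 4*p^3 - 61*p^2 + 196*p + 588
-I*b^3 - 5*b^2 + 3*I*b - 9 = (b - 3*I)^2*(-I*b + 1)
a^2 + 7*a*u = a*(a + 7*u)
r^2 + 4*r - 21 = (r - 3)*(r + 7)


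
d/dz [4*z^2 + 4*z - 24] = 8*z + 4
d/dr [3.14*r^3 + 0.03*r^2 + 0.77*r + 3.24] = 9.42*r^2 + 0.06*r + 0.77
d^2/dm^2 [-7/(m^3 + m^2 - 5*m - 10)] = 14*((3*m + 1)*(m^3 + m^2 - 5*m - 10) - (3*m^2 + 2*m - 5)^2)/(m^3 + m^2 - 5*m - 10)^3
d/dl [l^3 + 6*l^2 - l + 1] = 3*l^2 + 12*l - 1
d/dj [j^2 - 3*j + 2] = 2*j - 3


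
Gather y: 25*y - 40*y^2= -40*y^2 + 25*y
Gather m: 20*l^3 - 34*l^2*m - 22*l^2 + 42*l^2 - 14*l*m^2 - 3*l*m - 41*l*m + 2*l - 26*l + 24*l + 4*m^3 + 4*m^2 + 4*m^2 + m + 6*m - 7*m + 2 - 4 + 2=20*l^3 + 20*l^2 + 4*m^3 + m^2*(8 - 14*l) + m*(-34*l^2 - 44*l)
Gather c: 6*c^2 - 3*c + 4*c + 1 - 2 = 6*c^2 + c - 1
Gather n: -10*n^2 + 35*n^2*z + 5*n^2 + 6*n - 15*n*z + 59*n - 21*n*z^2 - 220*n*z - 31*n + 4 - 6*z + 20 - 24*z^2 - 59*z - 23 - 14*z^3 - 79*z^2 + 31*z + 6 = n^2*(35*z - 5) + n*(-21*z^2 - 235*z + 34) - 14*z^3 - 103*z^2 - 34*z + 7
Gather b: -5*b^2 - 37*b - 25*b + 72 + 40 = -5*b^2 - 62*b + 112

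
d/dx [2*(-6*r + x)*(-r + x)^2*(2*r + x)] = 40*r^3 - 12*r^2*x - 36*r*x^2 + 8*x^3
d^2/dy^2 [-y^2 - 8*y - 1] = -2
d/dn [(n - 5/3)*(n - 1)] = 2*n - 8/3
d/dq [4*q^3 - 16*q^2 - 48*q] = 12*q^2 - 32*q - 48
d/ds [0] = 0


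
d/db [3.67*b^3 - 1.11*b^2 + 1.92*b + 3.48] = 11.01*b^2 - 2.22*b + 1.92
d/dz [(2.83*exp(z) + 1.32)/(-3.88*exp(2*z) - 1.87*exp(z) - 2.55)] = (10.9804*exp(2*z) + 10.2432*exp(z) - 4.7481)*exp(z)/(15.0544*exp(4*z) + 14.5112*exp(3*z) + 23.2849*exp(2*z) + 9.537*exp(z) + 6.5025)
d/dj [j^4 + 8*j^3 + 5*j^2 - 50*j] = 4*j^3 + 24*j^2 + 10*j - 50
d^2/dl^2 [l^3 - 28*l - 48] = 6*l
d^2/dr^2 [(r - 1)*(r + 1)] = 2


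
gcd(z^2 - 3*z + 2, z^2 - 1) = z - 1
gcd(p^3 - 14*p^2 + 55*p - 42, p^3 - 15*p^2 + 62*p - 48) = p^2 - 7*p + 6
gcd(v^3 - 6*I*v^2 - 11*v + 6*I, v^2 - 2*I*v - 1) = v - I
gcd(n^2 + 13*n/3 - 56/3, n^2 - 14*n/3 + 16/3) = n - 8/3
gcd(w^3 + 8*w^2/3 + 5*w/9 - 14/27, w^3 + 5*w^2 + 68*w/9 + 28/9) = w^2 + 3*w + 14/9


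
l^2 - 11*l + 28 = (l - 7)*(l - 4)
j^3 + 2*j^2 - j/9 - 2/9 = (j - 1/3)*(j + 1/3)*(j + 2)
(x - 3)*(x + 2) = x^2 - x - 6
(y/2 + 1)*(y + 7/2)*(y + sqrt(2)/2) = y^3/2 + sqrt(2)*y^2/4 + 11*y^2/4 + 11*sqrt(2)*y/8 + 7*y/2 + 7*sqrt(2)/4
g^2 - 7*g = g*(g - 7)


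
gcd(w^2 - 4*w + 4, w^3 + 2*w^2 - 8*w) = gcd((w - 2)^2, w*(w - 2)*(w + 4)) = w - 2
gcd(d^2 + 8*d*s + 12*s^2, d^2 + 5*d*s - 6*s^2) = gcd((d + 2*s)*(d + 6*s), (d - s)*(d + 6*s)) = d + 6*s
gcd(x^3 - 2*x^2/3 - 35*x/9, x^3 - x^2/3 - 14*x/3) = x^2 - 7*x/3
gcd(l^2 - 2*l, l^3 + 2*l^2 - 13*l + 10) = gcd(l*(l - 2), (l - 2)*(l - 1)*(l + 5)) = l - 2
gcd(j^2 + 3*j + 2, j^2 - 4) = j + 2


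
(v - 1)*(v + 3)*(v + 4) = v^3 + 6*v^2 + 5*v - 12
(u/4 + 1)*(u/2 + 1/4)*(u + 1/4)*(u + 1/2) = u^4/8 + 21*u^3/32 + 11*u^2/16 + 33*u/128 + 1/32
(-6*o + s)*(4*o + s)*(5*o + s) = -120*o^3 - 34*o^2*s + 3*o*s^2 + s^3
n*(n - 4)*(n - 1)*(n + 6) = n^4 + n^3 - 26*n^2 + 24*n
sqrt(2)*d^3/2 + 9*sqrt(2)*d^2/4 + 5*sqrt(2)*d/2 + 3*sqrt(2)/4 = (d + 1/2)*(d + 3)*(sqrt(2)*d/2 + sqrt(2)/2)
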